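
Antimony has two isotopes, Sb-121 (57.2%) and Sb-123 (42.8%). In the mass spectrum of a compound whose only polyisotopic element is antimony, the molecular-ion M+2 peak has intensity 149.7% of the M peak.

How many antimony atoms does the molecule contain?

2

For n independent Sb atoms, I(M+2)/I(M) = n · (abundance Sb-123) / (abundance Sb-121) = n · 0.428/0.572.
n = 1.497 × 0.572/0.428 = 2.00 ≈ 2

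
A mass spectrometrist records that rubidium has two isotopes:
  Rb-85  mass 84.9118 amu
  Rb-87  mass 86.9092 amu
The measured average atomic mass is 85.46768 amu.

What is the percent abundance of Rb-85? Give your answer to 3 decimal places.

Writing the weighted mean with unknown fraction x of Rb-85:
84.9118·x + 86.9092·(1 − x) = 85.46768
(84.9118 − 86.9092)·x = 85.46768 − 86.9092
x = -1.44152 / -1.9974 = 0.72170 → 72.170% Rb-85, 27.830% Rb-87.

72.170%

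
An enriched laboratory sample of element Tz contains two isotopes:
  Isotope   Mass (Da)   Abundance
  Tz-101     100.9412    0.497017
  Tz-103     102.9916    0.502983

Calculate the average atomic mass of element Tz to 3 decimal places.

Ar = Σ fᵢ·mᵢ = 0.497017 × 100.9412 + 0.502983 × 102.9916
= 50.16949 + 51.80302 = 101.97251 Da

101.973 Da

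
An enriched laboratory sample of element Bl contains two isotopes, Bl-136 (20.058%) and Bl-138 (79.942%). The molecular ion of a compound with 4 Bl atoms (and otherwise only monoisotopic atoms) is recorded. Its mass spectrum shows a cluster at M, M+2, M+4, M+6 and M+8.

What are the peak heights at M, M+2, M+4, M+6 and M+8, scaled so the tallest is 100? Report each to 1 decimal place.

Expanding (0.20058 + 0.79942)^4:
P(M) = 0.20058^4 = 0.001619
P(M+2) = 4 × 0.20058^3 × 0.79942^1 = 0.025805
P(M+4) = 6 × 0.20058^2 × 0.79942^2 = 0.154268
P(M+6) = 4 × 0.20058^1 × 0.79942^3 = 0.409895
P(M+8) = 0.79942^4 = 0.408413
The M+6 peak is largest (0.409895); scaling to 100 gives 0.4 : 6.3 : 37.6 : 100.0 : 99.6.

0.4 : 6.3 : 37.6 : 100.0 : 99.6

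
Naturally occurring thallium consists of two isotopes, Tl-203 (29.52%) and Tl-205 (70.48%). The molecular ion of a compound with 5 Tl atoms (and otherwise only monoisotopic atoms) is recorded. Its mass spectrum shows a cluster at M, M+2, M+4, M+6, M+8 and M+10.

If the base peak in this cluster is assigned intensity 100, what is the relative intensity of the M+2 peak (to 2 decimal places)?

Term probabilities: M 0.0022, M+2 0.0268, M+4 0.1278, M+6 0.3051, M+8 0.3642, M+10 0.1739. Base peak = M+8.
P(M+8) = C(5,4) × 0.2952^1 × 0.7048^4 = 5 × 0.2952 × 0.24675365 = 0.364208 (base)
P(M+2) = C(5,1) × 0.2952^4 × 0.7048^1 = 5 × 0.00759391 × 0.7048 = 0.026761
Relative intensity = 0.026761 / 0.364208 × 100 = 7.35

7.35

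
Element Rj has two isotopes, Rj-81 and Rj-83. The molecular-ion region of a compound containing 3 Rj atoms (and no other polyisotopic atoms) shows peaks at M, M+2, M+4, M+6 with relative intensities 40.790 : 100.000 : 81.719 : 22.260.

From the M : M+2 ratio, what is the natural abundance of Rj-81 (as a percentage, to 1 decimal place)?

55.0%

Let p = fractional abundance of Rj-81. I(M+2)/I(M) = [C(3,1)·p^2·(1−p)] / p^3 = 3·(1−p)/p = 100.000/40.790 = 2.4516
(1−p)/p = 2.4516/3 = 0.8172  ⇒  p = 1/(1 + 0.8172) = 0.5503
Rj-81: 55.0%, Rj-83: 45.0%.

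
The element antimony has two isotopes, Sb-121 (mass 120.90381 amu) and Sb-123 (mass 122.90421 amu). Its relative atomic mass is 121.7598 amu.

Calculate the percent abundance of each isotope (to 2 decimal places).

With x = fraction of Sb-121 (so Sb-123 is 1 − x):
120.90381·x + 122.90421·(1 − x) = 121.7598
(120.90381 − 122.90421)·x = 121.7598 − 122.90421
x = -1.14441 / -2.00040 = 0.57209 → 57.21% Sb-121, 42.79% Sb-123.

Sb-121: 57.21%, Sb-123: 42.79%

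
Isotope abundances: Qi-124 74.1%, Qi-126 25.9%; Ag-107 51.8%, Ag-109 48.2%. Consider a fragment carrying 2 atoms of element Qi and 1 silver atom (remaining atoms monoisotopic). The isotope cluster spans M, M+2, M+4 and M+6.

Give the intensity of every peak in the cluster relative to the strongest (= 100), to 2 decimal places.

61.37 : 100.00 : 47.41 : 6.98

Element Qi pattern (n=2): 0.549081 : 0.383838 : 0.067081
Silver pattern (n=1): 0.5180 : 0.4820
Convolve the two distributions (both contribute in 2-u steps):
  M: 0.549081×0.5180 = 0.284424
  M+2: 0.549081×0.4820 + 0.383838×0.5180 = 0.463485
  M+4: 0.383838×0.4820 + 0.067081×0.5180 = 0.219758
  M+6: 0.067081×0.4820 = 0.032333
Scale to base peak (0.463485) = 100: 61.37 : 100.00 : 47.41 : 6.98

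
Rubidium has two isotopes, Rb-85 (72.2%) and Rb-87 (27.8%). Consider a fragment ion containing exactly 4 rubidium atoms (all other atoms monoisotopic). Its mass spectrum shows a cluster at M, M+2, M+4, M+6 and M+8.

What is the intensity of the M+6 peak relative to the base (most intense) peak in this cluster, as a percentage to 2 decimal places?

(0.722 + 0.278)^4 gives M 0.2717, M+2 0.4185, M+4 0.2417, M+6 0.0620, M+8 0.0060; the largest is M+2.
P(M+2) = C(4,1) × 0.722^3 × 0.278^1 = 4 × 0.37636705 × 0.2780 = 0.418520 (base)
P(M+6) = C(4,3) × 0.722^1 × 0.278^3 = 4 × 0.7220 × 0.02148495 = 0.062049
Relative intensity = 0.062049 / 0.418520 × 100 = 14.83

14.83%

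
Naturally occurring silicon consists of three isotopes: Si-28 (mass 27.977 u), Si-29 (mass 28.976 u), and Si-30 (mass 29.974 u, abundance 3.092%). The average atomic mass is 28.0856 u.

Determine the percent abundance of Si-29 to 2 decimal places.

Let x and y be the fractions of Si-28 and Si-29. Then x + y = 1 − 0.03092 = 0.96908 and 27.977x + 28.976y = 28.0856 − 0.03092×29.974 = 27.15880392.
Substituting: 27.977x + 28.976(0.96908 − x) = 27.15880392
(27.977 − 28.976)x = -0.92125816  ⇒  x = 0.92218, y = 0.04690
Si-28: 92.22%, Si-29: 4.69%.

4.69%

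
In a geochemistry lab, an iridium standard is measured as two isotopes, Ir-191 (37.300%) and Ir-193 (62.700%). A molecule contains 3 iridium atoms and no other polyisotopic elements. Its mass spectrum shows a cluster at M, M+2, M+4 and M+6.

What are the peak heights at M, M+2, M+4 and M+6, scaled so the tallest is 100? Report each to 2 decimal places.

11.80 : 59.49 : 100.00 : 56.03

The 3 Ir atoms are independent, so intensities follow the terms of (0.37300 + 0.62700)^3.
P(M) = 0.37300^3 = 0.051895
P(M+2) = 3 × 0.37300^2 × 0.62700^1 = 0.261702
P(M+4) = 3 × 0.37300^1 × 0.62700^2 = 0.439911
P(M+6) = 0.62700^3 = 0.246492
The M+4 peak is largest (0.439911); scaling to 100 gives 11.80 : 59.49 : 100.00 : 56.03.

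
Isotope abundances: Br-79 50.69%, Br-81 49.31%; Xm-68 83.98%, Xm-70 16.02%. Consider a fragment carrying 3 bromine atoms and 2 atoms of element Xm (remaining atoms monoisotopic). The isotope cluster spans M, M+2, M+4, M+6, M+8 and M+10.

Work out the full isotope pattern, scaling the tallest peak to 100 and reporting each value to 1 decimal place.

Bromine pattern (n=3): 0.13024674 : 0.3801026 : 0.36975457 : 0.11989609
Element Xm pattern (n=2): 0.70526404 : 0.26907192 : 0.02566404
Convolve the two distributions (both contribute in 2-u steps):
  M: 0.13024674×0.70526404 = 0.091858
  M+2: 0.13024674×0.26907192 + 0.3801026×0.70526404 = 0.303118
  M+4: 0.13024674×0.02566404 + 0.3801026×0.26907192 + 0.36975457×0.70526404 = 0.366392
  M+6: 0.3801026×0.02566404 + 0.36975457×0.26907192 + 0.11989609×0.70526404 = 0.193804
  M+8: 0.36975457×0.02566404 + 0.11989609×0.26907192 = 0.041750
  M+10: 0.11989609×0.02566404 = 0.003077
Scale to base peak (0.366392) = 100: 25.1 : 82.7 : 100.0 : 52.9 : 11.4 : 0.8

25.1 : 82.7 : 100.0 : 52.9 : 11.4 : 0.8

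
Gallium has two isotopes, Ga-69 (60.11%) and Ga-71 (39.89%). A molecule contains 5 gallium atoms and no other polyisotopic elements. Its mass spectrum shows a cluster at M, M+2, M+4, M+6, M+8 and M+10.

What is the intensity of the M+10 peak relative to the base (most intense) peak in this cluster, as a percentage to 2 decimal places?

2.92%

Term probabilities: M 0.0785, M+2 0.2604, M+4 0.3456, M+6 0.2293, M+8 0.0761, M+10 0.0101. Base peak = M+4.
P(M+4) = C(5,2) × 0.6011^3 × 0.3989^2 = 10 × 0.21719018 × 0.15912121 = 0.345596 (base)
P(M+10) = C(5,5) × 0.6011^0 × 0.3989^5 = 1 × 1.0000 × 0.01009997 = 0.010100
Relative intensity = 0.010100 / 0.345596 × 100 = 2.92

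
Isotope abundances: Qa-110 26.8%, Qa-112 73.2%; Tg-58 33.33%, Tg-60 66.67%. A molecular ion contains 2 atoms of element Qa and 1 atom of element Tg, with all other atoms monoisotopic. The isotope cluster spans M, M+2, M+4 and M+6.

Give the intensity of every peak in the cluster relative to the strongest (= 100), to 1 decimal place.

Element Qa pattern (n=2): 0.071824 : 0.392352 : 0.535824
Element Tg pattern (n=1): 0.3333 : 0.6667
Convolve the two distributions (both contribute in 2-u steps):
  M: 0.071824×0.3333 = 0.023939
  M+2: 0.071824×0.6667 + 0.392352×0.3333 = 0.178656
  M+4: 0.392352×0.6667 + 0.535824×0.3333 = 0.440171
  M+6: 0.535824×0.6667 = 0.357234
Scale to base peak (0.440171) = 100: 5.4 : 40.6 : 100.0 : 81.2

5.4 : 40.6 : 100.0 : 81.2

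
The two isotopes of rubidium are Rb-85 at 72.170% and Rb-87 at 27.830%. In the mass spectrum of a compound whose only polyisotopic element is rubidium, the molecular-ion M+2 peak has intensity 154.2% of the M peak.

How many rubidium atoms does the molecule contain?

The M+2/M ratio from n Rb atoms is n · q/p = n · 0.27830/0.72170.
n = 1.542 × 0.72170/0.27830 = 4.00 ≈ 4

4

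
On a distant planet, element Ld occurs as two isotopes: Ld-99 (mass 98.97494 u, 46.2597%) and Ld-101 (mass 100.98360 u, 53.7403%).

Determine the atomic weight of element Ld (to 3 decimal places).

100.054 u

The abundance-weighted mean is 0.462597 × 98.97494 + 0.537403 × 100.98360
= 45.785510 + 54.268890 = 100.054400 u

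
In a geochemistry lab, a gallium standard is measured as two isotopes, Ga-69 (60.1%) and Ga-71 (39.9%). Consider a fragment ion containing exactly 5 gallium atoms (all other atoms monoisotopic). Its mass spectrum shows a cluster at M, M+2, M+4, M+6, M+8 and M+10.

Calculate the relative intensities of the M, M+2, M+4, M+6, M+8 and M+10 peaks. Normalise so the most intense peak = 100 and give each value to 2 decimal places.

The 5 Ga atoms are independent, so intensities follow the terms of (0.601 + 0.399)^5.
P(M) = 0.601^5 = 0.078410
P(M+2) = 5 × 0.601^4 × 0.399^1 = 0.260280
P(M+4) = 10 × 0.601^3 × 0.399^2 = 0.345596
P(M+6) = 10 × 0.601^2 × 0.399^3 = 0.229439
P(M+8) = 5 × 0.601^1 × 0.399^4 = 0.076162
P(M+10) = 0.399^5 = 0.010113
The M+4 peak is largest (0.345596); scaling to 100 gives 22.69 : 75.31 : 100.00 : 66.39 : 22.04 : 2.93.

22.69 : 75.31 : 100.00 : 66.39 : 22.04 : 2.93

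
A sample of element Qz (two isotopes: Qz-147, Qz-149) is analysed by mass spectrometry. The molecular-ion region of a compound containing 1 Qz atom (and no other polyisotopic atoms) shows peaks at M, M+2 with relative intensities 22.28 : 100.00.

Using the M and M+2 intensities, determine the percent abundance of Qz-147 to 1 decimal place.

18.2%

Let p = fractional abundance of Qz-147. I(M+2)/I(M) = [C(1,1)·p^0·(1−p)] / p^1 = 1·(1−p)/p = 100.00/22.28 = 4.4883
(1−p)/p = 4.4883/1 = 4.4883  ⇒  p = 1/(1 + 4.4883) = 0.1822
Qz-147: 18.2%, Qz-149: 81.8%.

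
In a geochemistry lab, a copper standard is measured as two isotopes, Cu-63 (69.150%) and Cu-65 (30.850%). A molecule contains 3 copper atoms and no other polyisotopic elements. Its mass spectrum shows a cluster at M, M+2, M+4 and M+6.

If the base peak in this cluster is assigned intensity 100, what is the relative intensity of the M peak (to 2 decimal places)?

Term probabilities: M 0.3307, M+2 0.4425, M+4 0.1974, M+6 0.0294. Base peak = M+2.
P(M+2) = C(3,1) × 0.69150^2 × 0.30850^1 = 3 × 0.47817225 × 0.3085 = 0.442548 (base)
P(M) = C(3,0) × 0.69150^3 × 0.30850^0 = 1 × 0.33065611 × 1.0000 = 0.330656
Relative intensity = 0.330656 / 0.442548 × 100 = 74.72

74.72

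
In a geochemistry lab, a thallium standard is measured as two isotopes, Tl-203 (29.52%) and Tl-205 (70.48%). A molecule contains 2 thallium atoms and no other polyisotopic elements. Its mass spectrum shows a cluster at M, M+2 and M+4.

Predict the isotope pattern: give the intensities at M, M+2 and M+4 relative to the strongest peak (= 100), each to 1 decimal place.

17.5 : 83.8 : 100.0

Expanding (0.2952 + 0.7048)^2:
P(M) = 0.2952^2 = 0.087143
P(M+2) = 2 × 0.2952^1 × 0.7048^1 = 0.416114
P(M+4) = 0.7048^2 = 0.496743
The M+4 peak is largest (0.496743); scaling to 100 gives 17.5 : 83.8 : 100.0.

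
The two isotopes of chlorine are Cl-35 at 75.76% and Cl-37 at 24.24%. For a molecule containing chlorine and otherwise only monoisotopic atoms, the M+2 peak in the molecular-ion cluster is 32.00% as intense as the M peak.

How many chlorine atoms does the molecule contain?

For n independent Cl atoms, I(M+2)/I(M) = n · (abundance Cl-37) / (abundance Cl-35) = n · 0.2424/0.7576.
n = 0.3200 × 0.7576/0.2424 = 1.00 ≈ 1

1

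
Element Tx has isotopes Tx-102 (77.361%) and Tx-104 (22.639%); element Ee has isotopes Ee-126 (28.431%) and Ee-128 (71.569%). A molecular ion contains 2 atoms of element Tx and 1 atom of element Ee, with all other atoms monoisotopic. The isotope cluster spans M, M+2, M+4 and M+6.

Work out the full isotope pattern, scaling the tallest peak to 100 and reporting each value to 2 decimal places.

32.23 : 100.00 : 50.25 : 6.95

Element Tx pattern (n=2): 0.59847243 : 0.35027514 : 0.05125243
Element Ee pattern (n=1): 0.28431 : 0.71569
Convolve the two distributions (both contribute in 2-u steps):
  M: 0.59847243×0.28431 = 0.170152
  M+2: 0.59847243×0.71569 + 0.35027514×0.28431 = 0.527907
  M+4: 0.35027514×0.71569 + 0.05125243×0.28431 = 0.265260
  M+6: 0.05125243×0.71569 = 0.036681
Scale to base peak (0.527907) = 100: 32.23 : 100.00 : 50.25 : 6.95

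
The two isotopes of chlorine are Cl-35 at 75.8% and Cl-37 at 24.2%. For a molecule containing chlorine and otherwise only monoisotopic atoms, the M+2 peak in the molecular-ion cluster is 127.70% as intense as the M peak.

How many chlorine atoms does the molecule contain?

4

The M+2/M ratio from n Cl atoms is n · q/p = n · 0.242/0.758.
n = 1.2770 × 0.758/0.242 = 4.00 ≈ 4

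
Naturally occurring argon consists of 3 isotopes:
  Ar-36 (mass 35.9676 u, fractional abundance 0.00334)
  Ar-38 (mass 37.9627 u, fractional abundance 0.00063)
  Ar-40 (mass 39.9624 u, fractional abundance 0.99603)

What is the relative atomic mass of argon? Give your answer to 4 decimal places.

Average mass = Σ (abundance × isotope mass) = 0.00334 × 35.9676 + 0.00063 × 37.9627 + 0.99603 × 39.9624
= 0.12013 + 0.02392 + 39.80375 = 39.94780 u

39.9478 u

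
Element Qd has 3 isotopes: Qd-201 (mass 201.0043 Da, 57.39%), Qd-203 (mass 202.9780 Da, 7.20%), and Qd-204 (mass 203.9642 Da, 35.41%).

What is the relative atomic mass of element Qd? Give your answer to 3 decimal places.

202.195 Da

The abundance-weighted mean is 0.5739 × 201.0043 + 0.0720 × 202.9780 + 0.3541 × 203.9642
= 115.35637 + 14.61442 + 72.22372 = 202.19451 Da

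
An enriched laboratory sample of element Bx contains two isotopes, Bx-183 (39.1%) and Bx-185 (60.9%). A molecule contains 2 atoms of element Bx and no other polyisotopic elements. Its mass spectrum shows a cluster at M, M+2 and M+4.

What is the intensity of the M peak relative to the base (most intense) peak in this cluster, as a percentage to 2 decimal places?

32.10%

Term probabilities: M 0.1529, M+2 0.4762, M+4 0.3709. Base peak = M+2.
P(M+2) = C(2,1) × 0.391^1 × 0.609^1 = 2 × 0.3910 × 0.6090 = 0.476238 (base)
P(M) = C(2,0) × 0.391^2 × 0.609^0 = 1 × 0.152881 × 1.0000 = 0.152881
Relative intensity = 0.152881 / 0.476238 × 100 = 32.10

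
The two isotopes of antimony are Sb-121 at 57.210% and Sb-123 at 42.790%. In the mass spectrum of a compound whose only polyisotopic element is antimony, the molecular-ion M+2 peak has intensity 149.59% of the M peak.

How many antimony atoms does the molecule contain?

2

For n independent Sb atoms, I(M+2)/I(M) = n · (abundance Sb-123) / (abundance Sb-121) = n · 0.42790/0.57210.
n = 1.4959 × 0.57210/0.42790 = 2.00 ≈ 2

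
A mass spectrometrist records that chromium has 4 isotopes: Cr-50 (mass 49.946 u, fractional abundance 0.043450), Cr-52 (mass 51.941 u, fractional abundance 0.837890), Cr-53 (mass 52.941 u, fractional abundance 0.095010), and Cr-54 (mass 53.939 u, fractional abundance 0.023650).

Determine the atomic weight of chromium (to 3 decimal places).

51.997 u

The abundance-weighted mean is 0.043450 × 49.946 + 0.837890 × 51.941 + 0.095010 × 52.941 + 0.023650 × 53.939
= 2.1702 + 43.5208 + 5.0299 + 1.2757 = 51.9966 u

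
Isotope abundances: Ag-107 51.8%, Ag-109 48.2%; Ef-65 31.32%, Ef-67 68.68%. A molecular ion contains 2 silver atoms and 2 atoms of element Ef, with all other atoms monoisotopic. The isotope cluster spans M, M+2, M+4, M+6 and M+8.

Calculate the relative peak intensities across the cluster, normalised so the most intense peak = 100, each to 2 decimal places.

Silver pattern (n=2): 0.268324 : 0.499352 : 0.232324
Element Ef pattern (n=2): 0.09809424 : 0.43021152 : 0.47169424
Convolve the two distributions (both contribute in 2-u steps):
  M: 0.268324×0.09809424 = 0.026321
  M+2: 0.268324×0.43021152 + 0.499352×0.09809424 = 0.164420
  M+4: 0.268324×0.47169424 + 0.499352×0.43021152 + 0.232324×0.09809424 = 0.364184
  M+6: 0.499352×0.47169424 + 0.232324×0.43021152 = 0.335490
  M+8: 0.232324×0.47169424 = 0.109586
Scale to base peak (0.364184) = 100: 7.23 : 45.15 : 100.00 : 92.12 : 30.09

7.23 : 45.15 : 100.00 : 92.12 : 30.09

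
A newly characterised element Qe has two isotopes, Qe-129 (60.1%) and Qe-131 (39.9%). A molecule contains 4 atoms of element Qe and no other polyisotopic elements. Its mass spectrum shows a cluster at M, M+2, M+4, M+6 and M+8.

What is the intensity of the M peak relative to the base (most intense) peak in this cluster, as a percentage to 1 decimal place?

37.7%

Binomial terms of (0.601 + 0.399)^4: M 0.1305, M+2 0.3465, M+4 0.3450, M+6 0.1527, M+8 0.0253 → M+2 is the base peak.
P(M+2) = C(4,1) × 0.601^3 × 0.399^1 = 4 × 0.2170818 × 0.3990 = 0.346463 (base)
P(M) = C(4,0) × 0.601^4 × 0.399^0 = 1 × 0.13046616 × 1.0000 = 0.130466
Relative intensity = 0.130466 / 0.346463 × 100 = 37.7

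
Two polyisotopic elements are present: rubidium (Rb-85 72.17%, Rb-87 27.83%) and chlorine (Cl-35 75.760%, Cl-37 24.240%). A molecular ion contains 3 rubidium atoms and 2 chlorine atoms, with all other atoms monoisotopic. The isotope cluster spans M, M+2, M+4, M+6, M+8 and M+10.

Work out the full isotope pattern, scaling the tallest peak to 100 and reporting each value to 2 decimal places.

55.66 : 100.00 : 71.73 : 25.67 : 4.58 : 0.33

Rubidium pattern (n=3): 0.37589809 : 0.43485841 : 0.16768892 : 0.02155458
Chlorine pattern (n=2): 0.57395776 : 0.36728448 : 0.05875776
Convolve the two distributions (both contribute in 2-u steps):
  M: 0.37589809×0.57395776 = 0.215750
  M+2: 0.37589809×0.36728448 + 0.43485841×0.57395776 = 0.387652
  M+4: 0.37589809×0.05875776 + 0.43485841×0.36728448 + 0.16768892×0.57395776 = 0.278050
  M+6: 0.43485841×0.05875776 + 0.16768892×0.36728448 + 0.02155458×0.57395776 = 0.099512
  M+8: 0.16768892×0.05875776 + 0.02155458×0.36728448 = 0.017770
  M+10: 0.02155458×0.05875776 = 0.001266
Scale to base peak (0.387652) = 100: 55.66 : 100.00 : 71.73 : 25.67 : 4.58 : 0.33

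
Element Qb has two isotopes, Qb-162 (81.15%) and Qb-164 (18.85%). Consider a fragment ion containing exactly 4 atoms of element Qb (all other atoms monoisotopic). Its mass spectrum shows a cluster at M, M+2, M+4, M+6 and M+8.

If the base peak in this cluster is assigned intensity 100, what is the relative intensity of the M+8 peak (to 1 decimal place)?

0.3

(0.8115 + 0.1885)^4 gives M 0.4337, M+2 0.4029, M+4 0.1404, M+6 0.0217, M+8 0.0013; the largest is M.
P(M) = C(4,0) × 0.8115^4 × 0.1885^0 = 1 × 0.43366472 × 1.0000 = 0.433665 (base)
P(M+8) = C(4,4) × 0.8115^0 × 0.1885^4 = 1 × 1.0000 × 0.00126254 = 0.001263
Relative intensity = 0.001263 / 0.433665 × 100 = 0.3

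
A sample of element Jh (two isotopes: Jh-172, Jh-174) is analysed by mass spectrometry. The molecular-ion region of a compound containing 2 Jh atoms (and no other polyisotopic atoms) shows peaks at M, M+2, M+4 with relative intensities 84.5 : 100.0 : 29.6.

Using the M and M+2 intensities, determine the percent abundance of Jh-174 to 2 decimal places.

Write p for the Jh-172 fraction. I(M+2)/I(M) = [C(2,1)·p^1·(1−p)] / p^2 = 2·(1−p)/p = 100.0/84.5 = 1.1834
(1−p)/p = 1.1834/2 = 0.5917  ⇒  p = 1/(1 + 0.5917) = 0.6283
Jh-172: 62.83%, Jh-174: 37.17%.

37.17%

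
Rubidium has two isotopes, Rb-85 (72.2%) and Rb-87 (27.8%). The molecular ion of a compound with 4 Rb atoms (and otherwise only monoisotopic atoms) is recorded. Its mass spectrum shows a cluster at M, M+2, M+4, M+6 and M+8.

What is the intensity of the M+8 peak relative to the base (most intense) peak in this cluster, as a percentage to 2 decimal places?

1.43%

(0.722 + 0.278)^4 gives M 0.2717, M+2 0.4185, M+4 0.2417, M+6 0.0620, M+8 0.0060; the largest is M+2.
P(M+2) = C(4,1) × 0.722^3 × 0.278^1 = 4 × 0.37636705 × 0.2780 = 0.418520 (base)
P(M+8) = C(4,4) × 0.722^0 × 0.278^4 = 1 × 1.0000 × 0.00597282 = 0.005973
Relative intensity = 0.005973 / 0.418520 × 100 = 1.43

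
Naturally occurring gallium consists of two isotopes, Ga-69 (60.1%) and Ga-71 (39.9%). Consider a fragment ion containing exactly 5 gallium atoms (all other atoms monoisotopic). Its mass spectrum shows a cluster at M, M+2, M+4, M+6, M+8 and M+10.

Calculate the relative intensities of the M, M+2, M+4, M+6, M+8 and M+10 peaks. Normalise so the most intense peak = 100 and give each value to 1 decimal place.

Each Ga atom is independently Ga-69 (p = 0.601) or Ga-71 (q = 0.399); the cluster is the binomial expansion (p + q)^5.
P(M) = 0.601^5 = 0.078410
P(M+2) = 5 × 0.601^4 × 0.399^1 = 0.260280
P(M+4) = 10 × 0.601^3 × 0.399^2 = 0.345596
P(M+6) = 10 × 0.601^2 × 0.399^3 = 0.229439
P(M+8) = 5 × 0.601^1 × 0.399^4 = 0.076162
P(M+10) = 0.399^5 = 0.010113
The M+4 peak is largest (0.345596); scaling to 100 gives 22.7 : 75.3 : 100.0 : 66.4 : 22.0 : 2.9.

22.7 : 75.3 : 100.0 : 66.4 : 22.0 : 2.9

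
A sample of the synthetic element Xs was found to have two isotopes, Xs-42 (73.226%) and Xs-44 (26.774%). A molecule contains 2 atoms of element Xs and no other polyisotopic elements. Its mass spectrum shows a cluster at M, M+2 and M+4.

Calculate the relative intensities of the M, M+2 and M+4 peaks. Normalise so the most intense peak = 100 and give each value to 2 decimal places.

Each Xs atom is independently Xs-42 (p = 0.73226) or Xs-44 (q = 0.26774); the cluster is the binomial expansion (p + q)^2.
P(M) = 0.73226^2 = 0.536205
P(M+2) = 2 × 0.73226^1 × 0.26774^1 = 0.392111
P(M+4) = 0.26774^2 = 0.071685
The M peak is largest (0.536205); scaling to 100 gives 100.00 : 73.13 : 13.37.

100.00 : 73.13 : 13.37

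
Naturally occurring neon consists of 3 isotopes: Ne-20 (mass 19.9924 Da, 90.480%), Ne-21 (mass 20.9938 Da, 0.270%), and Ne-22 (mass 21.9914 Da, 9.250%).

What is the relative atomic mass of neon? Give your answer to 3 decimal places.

Weight each isotope mass by its fractional abundance: 0.90480 × 19.9924 + 0.00270 × 20.9938 + 0.09250 × 21.9914
= 18.08912 + 0.05668 + 2.03420 = 20.18000 Da

20.180 Da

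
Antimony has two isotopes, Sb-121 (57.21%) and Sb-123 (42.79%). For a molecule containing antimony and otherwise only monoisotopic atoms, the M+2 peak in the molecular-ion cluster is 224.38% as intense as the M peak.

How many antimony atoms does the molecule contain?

3

The M+2/M ratio from n Sb atoms is n · q/p = n · 0.4279/0.5721.
n = 2.2438 × 0.5721/0.4279 = 3.00 ≈ 3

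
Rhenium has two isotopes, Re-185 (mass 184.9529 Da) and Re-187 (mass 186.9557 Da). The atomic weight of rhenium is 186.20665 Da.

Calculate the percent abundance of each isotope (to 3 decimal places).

Re-185: 37.400%, Re-187: 62.600%

Writing the weighted mean with unknown fraction x of Re-185:
184.9529·x + 186.9557·(1 − x) = 186.20665
(184.9529 − 186.9557)·x = 186.20665 − 186.9557
x = -0.74905 / -2.0028 = 0.37400 → 37.400% Re-185, 62.600% Re-187.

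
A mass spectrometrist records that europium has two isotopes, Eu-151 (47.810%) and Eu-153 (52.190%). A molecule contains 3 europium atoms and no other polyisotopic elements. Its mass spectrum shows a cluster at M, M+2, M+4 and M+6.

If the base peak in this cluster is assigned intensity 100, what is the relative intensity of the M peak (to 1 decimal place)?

28.0

Term probabilities: M 0.1093, M+2 0.3579, M+4 0.3907, M+6 0.1422. Base peak = M+4.
P(M+4) = C(3,2) × 0.47810^1 × 0.52190^2 = 3 × 0.4781 × 0.27237961 = 0.390674 (base)
P(M) = C(3,0) × 0.47810^3 × 0.52190^0 = 1 × 0.10928391 × 1.0000 = 0.109284
Relative intensity = 0.109284 / 0.390674 × 100 = 28.0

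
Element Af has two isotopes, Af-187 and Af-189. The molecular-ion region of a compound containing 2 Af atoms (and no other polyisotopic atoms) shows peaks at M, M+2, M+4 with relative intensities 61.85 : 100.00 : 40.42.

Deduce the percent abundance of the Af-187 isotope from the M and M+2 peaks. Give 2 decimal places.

55.30%

Write p for the Af-187 fraction. I(M+2)/I(M) = [C(2,1)·p^1·(1−p)] / p^2 = 2·(1−p)/p = 100.00/61.85 = 1.6168
(1−p)/p = 1.6168/2 = 0.8084  ⇒  p = 1/(1 + 0.8084) = 0.5530
Af-187: 55.30%, Af-189: 44.70%.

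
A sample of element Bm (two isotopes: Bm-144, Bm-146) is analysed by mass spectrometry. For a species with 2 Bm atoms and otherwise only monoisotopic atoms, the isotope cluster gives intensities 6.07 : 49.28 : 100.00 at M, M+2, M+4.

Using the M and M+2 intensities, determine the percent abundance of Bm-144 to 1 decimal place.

19.8%

Let p = fractional abundance of Bm-144. I(M+2)/I(M) = [C(2,1)·p^1·(1−p)] / p^2 = 2·(1−p)/p = 49.28/6.07 = 8.1186
(1−p)/p = 8.1186/2 = 4.0593  ⇒  p = 1/(1 + 4.0593) = 0.1977
Bm-144: 19.8%, Bm-146: 80.2%.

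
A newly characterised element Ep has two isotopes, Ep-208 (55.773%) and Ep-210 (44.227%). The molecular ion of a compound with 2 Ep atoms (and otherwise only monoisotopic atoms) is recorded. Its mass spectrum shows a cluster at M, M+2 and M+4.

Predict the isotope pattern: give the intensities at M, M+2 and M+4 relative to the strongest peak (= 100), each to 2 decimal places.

Each Ep atom is independently Ep-208 (p = 0.55773) or Ep-210 (q = 0.44227); the cluster is the binomial expansion (p + q)^2.
P(M) = 0.55773^2 = 0.311063
P(M+2) = 2 × 0.55773^1 × 0.44227^1 = 0.493334
P(M+4) = 0.44227^2 = 0.195603
The M+2 peak is largest (0.493334); scaling to 100 gives 63.05 : 100.00 : 39.65.

63.05 : 100.00 : 39.65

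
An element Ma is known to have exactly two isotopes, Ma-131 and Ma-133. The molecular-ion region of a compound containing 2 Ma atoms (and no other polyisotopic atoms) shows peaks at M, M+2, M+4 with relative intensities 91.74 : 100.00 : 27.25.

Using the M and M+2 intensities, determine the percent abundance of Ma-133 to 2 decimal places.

Let p = fractional abundance of Ma-131. I(M+2)/I(M) = [C(2,1)·p^1·(1−p)] / p^2 = 2·(1−p)/p = 100.00/91.74 = 1.0900
(1−p)/p = 1.0900/2 = 0.5450  ⇒  p = 1/(1 + 0.5450) = 0.6472
Ma-131: 64.72%, Ma-133: 35.28%.

35.28%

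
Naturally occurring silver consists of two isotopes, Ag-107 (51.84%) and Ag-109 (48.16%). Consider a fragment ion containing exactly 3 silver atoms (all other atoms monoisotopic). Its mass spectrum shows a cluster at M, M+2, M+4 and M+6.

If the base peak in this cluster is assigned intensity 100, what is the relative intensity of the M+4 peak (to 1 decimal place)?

92.9

(0.5184 + 0.4816)^3 gives M 0.1393, M+2 0.3883, M+4 0.3607, M+6 0.1117; the largest is M+2.
P(M+2) = C(3,1) × 0.5184^2 × 0.4816^1 = 3 × 0.26873856 × 0.4816 = 0.388273 (base)
P(M+4) = C(3,2) × 0.5184^1 × 0.4816^2 = 3 × 0.5184 × 0.23193856 = 0.360711
Relative intensity = 0.360711 / 0.388273 × 100 = 92.9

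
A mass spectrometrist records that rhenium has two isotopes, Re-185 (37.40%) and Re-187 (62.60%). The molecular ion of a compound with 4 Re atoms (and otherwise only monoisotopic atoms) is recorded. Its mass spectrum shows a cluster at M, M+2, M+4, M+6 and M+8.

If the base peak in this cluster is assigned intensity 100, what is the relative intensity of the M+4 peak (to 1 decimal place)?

Term probabilities: M 0.0196, M+2 0.1310, M+4 0.3289, M+6 0.3670, M+8 0.1536. Base peak = M+6.
P(M+6) = C(4,3) × 0.3740^1 × 0.6260^3 = 4 × 0.3740 × 0.24531438 = 0.366990 (base)
P(M+4) = C(4,2) × 0.3740^2 × 0.6260^2 = 6 × 0.139876 × 0.391876 = 0.328884
Relative intensity = 0.328884 / 0.366990 × 100 = 89.6

89.6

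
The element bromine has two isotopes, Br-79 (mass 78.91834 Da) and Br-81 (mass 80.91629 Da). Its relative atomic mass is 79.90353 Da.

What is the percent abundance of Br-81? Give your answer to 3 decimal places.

Writing the weighted mean with unknown fraction x of Br-79:
78.91834·x + 80.91629·(1 − x) = 79.90353
(78.91834 − 80.91629)·x = 79.90353 − 80.91629
x = -1.01276 / -1.99795 = 0.50690 → 50.690% Br-79, 49.310% Br-81.

49.310%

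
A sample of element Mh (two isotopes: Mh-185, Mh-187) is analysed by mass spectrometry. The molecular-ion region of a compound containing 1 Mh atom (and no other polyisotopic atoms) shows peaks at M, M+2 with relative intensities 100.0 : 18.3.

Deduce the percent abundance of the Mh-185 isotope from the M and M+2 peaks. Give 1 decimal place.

84.5%

If p is the fraction of Mh that is Mh-185, then I(M+2)/I(M) = [C(1,1)·p^0·(1−p)] / p^1 = 1·(1−p)/p = 18.3/100.0 = 0.1830
(1−p)/p = 0.1830/1 = 0.1830  ⇒  p = 1/(1 + 0.1830) = 0.8453
Mh-185: 84.5%, Mh-187: 15.5%.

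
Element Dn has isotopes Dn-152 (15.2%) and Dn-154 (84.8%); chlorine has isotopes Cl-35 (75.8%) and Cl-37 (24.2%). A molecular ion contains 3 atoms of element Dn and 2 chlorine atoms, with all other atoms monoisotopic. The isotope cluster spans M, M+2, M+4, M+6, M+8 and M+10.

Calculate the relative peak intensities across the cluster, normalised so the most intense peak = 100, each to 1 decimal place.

0.4 : 7.4 : 44.3 : 100.0 : 51.2 : 7.5

Element Dn pattern (n=3): 0.00351181 : 0.05877658 : 0.32791142 : 0.60980019
Chlorine pattern (n=2): 0.574564 : 0.366872 : 0.058564
Convolve the two distributions (both contribute in 2-u steps):
  M: 0.00351181×0.574564 = 0.002018
  M+2: 0.00351181×0.366872 + 0.05877658×0.574564 = 0.035059
  M+4: 0.00351181×0.058564 + 0.05877658×0.366872 + 0.32791142×0.574564 = 0.210175
  M+6: 0.05877658×0.058564 + 0.32791142×0.366872 + 0.60980019×0.574564 = 0.474113
  M+8: 0.32791142×0.058564 + 0.60980019×0.366872 = 0.242922
  M+10: 0.60980019×0.058564 = 0.035712
Scale to base peak (0.474113) = 100: 0.4 : 7.4 : 44.3 : 100.0 : 51.2 : 7.5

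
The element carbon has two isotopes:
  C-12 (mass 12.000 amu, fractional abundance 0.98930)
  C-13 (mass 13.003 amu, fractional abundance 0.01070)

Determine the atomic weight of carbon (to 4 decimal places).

Average mass = Σ (abundance × isotope mass) = 0.98930 × 12.000 + 0.01070 × 13.003
= 11.87160 + 0.13913 = 12.01073 amu

12.0107 amu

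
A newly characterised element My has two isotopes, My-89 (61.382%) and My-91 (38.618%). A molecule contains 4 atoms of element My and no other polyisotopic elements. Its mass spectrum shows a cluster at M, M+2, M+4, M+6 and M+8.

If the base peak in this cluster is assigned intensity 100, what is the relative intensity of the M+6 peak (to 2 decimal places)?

(0.61382 + 0.38618)^4 gives M 0.1420, M+2 0.3573, M+4 0.3371, M+6 0.1414, M+8 0.0222; the largest is M+2.
P(M+2) = C(4,1) × 0.61382^3 × 0.38618^1 = 4 × 0.23127203 × 0.38618 = 0.357251 (base)
P(M+6) = C(4,3) × 0.61382^1 × 0.38618^3 = 4 × 0.61382 × 0.05759295 = 0.141407
Relative intensity = 0.141407 / 0.357251 × 100 = 39.58

39.58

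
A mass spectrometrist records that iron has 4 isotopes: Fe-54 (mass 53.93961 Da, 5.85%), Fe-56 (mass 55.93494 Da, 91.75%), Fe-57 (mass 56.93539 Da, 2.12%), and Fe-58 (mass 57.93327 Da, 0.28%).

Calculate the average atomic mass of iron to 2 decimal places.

55.85 Da

Ar = Σ fᵢ·mᵢ = 0.0585 × 53.93961 + 0.9175 × 55.93494 + 0.0212 × 56.93539 + 0.0028 × 57.93327
= 3.155467 + 51.320307 + 1.207030 + 0.162213 = 55.845017 Da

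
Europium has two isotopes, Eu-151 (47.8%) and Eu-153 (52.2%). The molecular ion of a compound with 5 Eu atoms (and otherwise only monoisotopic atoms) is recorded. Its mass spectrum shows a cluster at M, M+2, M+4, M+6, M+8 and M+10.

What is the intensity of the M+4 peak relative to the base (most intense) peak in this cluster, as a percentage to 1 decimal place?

91.6%

Binomial terms of (0.478 + 0.522)^5: M 0.0250, M+2 0.1363, M+4 0.2976, M+6 0.3250, M+8 0.1775, M+10 0.0388 → M+6 is the base peak.
P(M+6) = C(5,3) × 0.478^2 × 0.522^3 = 10 × 0.228484 × 0.14223665 = 0.324988 (base)
P(M+4) = C(5,2) × 0.478^3 × 0.522^2 = 10 × 0.10921535 × 0.272484 = 0.297594
Relative intensity = 0.297594 / 0.324988 × 100 = 91.6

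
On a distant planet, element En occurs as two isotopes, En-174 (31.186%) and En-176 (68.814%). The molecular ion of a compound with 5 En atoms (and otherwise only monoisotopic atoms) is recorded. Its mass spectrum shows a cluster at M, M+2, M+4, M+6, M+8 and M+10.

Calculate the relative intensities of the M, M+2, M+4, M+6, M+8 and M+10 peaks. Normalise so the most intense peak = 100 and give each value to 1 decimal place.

0.8 : 9.3 : 41.1 : 90.6 : 100.0 : 44.1

The 5 En atoms are independent, so intensities follow the terms of (0.31186 + 0.68814)^5.
P(M) = 0.31186^5 = 0.002950
P(M+2) = 5 × 0.31186^4 × 0.68814^1 = 0.032545
P(M+4) = 10 × 0.31186^3 × 0.68814^2 = 0.143626
P(M+6) = 10 × 0.31186^2 × 0.68814^3 = 0.316920
P(M+8) = 5 × 0.31186^1 × 0.68814^4 = 0.349653
P(M+10) = 0.68814^5 = 0.154306
The M+8 peak is largest (0.349653); scaling to 100 gives 0.8 : 9.3 : 41.1 : 90.6 : 100.0 : 44.1.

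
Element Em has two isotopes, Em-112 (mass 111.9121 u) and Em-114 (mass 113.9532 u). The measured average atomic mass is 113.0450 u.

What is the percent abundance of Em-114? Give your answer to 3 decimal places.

55.504%

Writing the weighted mean with unknown fraction x of Em-112:
111.9121·x + 113.9532·(1 − x) = 113.0450
(111.9121 − 113.9532)·x = 113.0450 − 113.9532
x = -0.9082 / -2.0411 = 0.44496 → 44.496% Em-112, 55.504% Em-114.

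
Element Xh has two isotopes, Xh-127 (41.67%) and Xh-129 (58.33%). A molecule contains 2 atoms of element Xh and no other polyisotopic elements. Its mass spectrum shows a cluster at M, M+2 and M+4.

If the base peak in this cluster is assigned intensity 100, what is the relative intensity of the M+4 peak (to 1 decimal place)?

70.0

Term probabilities: M 0.1736, M+2 0.4861, M+4 0.3402. Base peak = M+2.
P(M+2) = C(2,1) × 0.4167^1 × 0.5833^1 = 2 × 0.4167 × 0.5833 = 0.486122 (base)
P(M+4) = C(2,2) × 0.4167^0 × 0.5833^2 = 1 × 1.0000 × 0.34023889 = 0.340239
Relative intensity = 0.340239 / 0.486122 × 100 = 70.0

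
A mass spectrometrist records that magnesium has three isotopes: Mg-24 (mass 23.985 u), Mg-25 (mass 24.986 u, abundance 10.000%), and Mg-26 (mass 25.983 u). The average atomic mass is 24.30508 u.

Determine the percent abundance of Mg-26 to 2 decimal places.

Let x and y be the fractions of Mg-24 and Mg-26. Then x + y = 1 − 0.10000 = 0.90000 and 23.985x + 25.983y = 24.30508 − 0.10000×24.986 = 21.80648.
Substituting: 23.985x + 25.983(0.90000 − x) = 21.80648
(23.985 − 25.983)x = -1.57822  ⇒  x = 0.78990, y = 0.11010
Mg-24: 78.99%, Mg-26: 11.01%.

11.01%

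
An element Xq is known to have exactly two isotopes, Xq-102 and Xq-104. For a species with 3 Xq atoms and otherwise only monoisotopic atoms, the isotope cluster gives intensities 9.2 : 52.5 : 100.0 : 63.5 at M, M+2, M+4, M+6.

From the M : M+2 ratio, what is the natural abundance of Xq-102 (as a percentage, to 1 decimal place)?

34.5%

Write p for the Xq-102 fraction. I(M+2)/I(M) = [C(3,1)·p^2·(1−p)] / p^3 = 3·(1−p)/p = 52.5/9.2 = 5.7065
(1−p)/p = 5.7065/3 = 1.9022  ⇒  p = 1/(1 + 1.9022) = 0.3446
Xq-102: 34.5%, Xq-104: 65.5%.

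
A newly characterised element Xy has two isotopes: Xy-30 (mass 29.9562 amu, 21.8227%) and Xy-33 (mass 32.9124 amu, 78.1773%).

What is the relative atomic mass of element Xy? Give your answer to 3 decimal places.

32.267 amu

Ar = Σ fᵢ·mᵢ = 0.218227 × 29.9562 + 0.781773 × 32.9124
= 6.53725 + 25.73003 = 32.26728 amu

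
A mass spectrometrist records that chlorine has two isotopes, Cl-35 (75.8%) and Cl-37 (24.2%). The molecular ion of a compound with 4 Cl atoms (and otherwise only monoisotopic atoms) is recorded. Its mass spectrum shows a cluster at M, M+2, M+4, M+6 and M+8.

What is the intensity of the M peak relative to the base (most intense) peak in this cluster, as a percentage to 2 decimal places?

78.31%

Term probabilities: M 0.3301, M+2 0.4216, M+4 0.2019, M+6 0.0430, M+8 0.0034. Base peak = M+2.
P(M+2) = C(4,1) × 0.758^3 × 0.242^1 = 4 × 0.43551951 × 0.2420 = 0.421583 (base)
P(M) = C(4,0) × 0.758^4 × 0.242^0 = 1 × 0.33012379 × 1.0000 = 0.330124
Relative intensity = 0.330124 / 0.421583 × 100 = 78.31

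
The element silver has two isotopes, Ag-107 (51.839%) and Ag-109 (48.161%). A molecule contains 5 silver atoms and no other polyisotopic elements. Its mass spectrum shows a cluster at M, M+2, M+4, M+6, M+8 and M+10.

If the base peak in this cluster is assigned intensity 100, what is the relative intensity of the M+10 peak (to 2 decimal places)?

8.02

(0.51839 + 0.48161)^5 gives M 0.0374, M+2 0.1739, M+4 0.3231, M+6 0.3002, M+8 0.1394, M+10 0.0259; the largest is M+4.
P(M+4) = C(5,2) × 0.51839^3 × 0.48161^2 = 10 × 0.13930601 × 0.23194819 = 0.323118 (base)
P(M+10) = C(5,5) × 0.51839^0 × 0.48161^5 = 1 × 1.0000 × 0.0259106 = 0.025911
Relative intensity = 0.025911 / 0.323118 × 100 = 8.02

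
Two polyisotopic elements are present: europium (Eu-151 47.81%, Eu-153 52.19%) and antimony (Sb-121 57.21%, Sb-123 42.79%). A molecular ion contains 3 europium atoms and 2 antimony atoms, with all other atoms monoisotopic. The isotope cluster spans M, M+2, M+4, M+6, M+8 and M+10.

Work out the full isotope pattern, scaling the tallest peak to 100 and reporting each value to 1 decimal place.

Europium pattern (n=3): 0.10928391 : 0.3578871 : 0.39067407 : 0.14215492
Antimony pattern (n=2): 0.32729841 : 0.48960318 : 0.18309841
Convolve the two distributions (both contribute in 2-u steps):
  M: 0.10928391×0.32729841 = 0.035768
  M+2: 0.10928391×0.48960318 + 0.3578871×0.32729841 = 0.170642
  M+4: 0.10928391×0.18309841 + 0.3578871×0.48960318 + 0.39067407×0.32729841 = 0.323099
  M+6: 0.3578871×0.18309841 + 0.39067407×0.48960318 + 0.14215492×0.32729841 = 0.303331
  M+8: 0.39067407×0.18309841 + 0.14215492×0.48960318 = 0.141131
  M+10: 0.14215492×0.18309841 = 0.026028
Scale to base peak (0.323099) = 100: 11.1 : 52.8 : 100.0 : 93.9 : 43.7 : 8.1

11.1 : 52.8 : 100.0 : 93.9 : 43.7 : 8.1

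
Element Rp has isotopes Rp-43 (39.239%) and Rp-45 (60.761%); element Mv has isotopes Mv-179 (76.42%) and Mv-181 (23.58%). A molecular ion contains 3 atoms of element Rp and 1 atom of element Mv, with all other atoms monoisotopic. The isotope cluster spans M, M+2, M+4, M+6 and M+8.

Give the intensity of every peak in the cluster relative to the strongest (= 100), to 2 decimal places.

11.59 : 57.43 : 100.00 : 68.77 : 13.28

Element Rp pattern (n=3): 0.06041625 : 0.28066097 : 0.43459929 : 0.22432348
Element Mv pattern (n=1): 0.7642 : 0.2358
Convolve the two distributions (both contribute in 2-u steps):
  M: 0.06041625×0.7642 = 0.046170
  M+2: 0.06041625×0.2358 + 0.28066097×0.7642 = 0.228727
  M+4: 0.28066097×0.2358 + 0.43459929×0.7642 = 0.398301
  M+6: 0.43459929×0.2358 + 0.22432348×0.7642 = 0.273907
  M+8: 0.22432348×0.2358 = 0.052895
Scale to base peak (0.398301) = 100: 11.59 : 57.43 : 100.00 : 68.77 : 13.28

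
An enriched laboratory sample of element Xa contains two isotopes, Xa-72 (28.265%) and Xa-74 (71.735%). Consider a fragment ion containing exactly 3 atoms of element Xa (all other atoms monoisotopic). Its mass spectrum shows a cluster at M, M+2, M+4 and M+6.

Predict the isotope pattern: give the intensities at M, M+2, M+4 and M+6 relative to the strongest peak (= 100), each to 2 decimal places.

5.18 : 39.40 : 100.00 : 84.60

Expanding (0.28265 + 0.71735)^3:
P(M) = 0.28265^3 = 0.022581
P(M+2) = 3 × 0.28265^2 × 0.71735^1 = 0.171929
P(M+4) = 3 × 0.28265^1 × 0.71735^2 = 0.436347
P(M+6) = 0.71735^3 = 0.369142
The M+4 peak is largest (0.436347); scaling to 100 gives 5.18 : 39.40 : 100.00 : 84.60.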